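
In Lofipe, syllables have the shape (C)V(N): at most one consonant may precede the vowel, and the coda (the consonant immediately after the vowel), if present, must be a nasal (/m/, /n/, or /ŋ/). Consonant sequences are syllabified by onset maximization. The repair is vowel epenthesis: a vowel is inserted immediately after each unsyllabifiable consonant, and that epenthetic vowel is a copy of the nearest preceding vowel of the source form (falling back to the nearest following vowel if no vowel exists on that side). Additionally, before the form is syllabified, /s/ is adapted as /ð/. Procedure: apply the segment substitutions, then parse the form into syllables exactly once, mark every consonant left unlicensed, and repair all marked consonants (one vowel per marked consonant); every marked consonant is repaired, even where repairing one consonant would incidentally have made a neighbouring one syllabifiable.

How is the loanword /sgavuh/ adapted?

ðagavuhu

Substitution: /s/ → /ð/, giving /ðgavuh/.
Under (C)V(N), the unsyllabifiable consonants are /ð/, /h/ (only a nasal (/m/, /n/, or /ŋ/) is licensed in coda position; onsets are limited to one consonant).
Each unlicensed consonant becomes the onset of a new syllable: /ð/ → /ða/, /h/ → /hu/.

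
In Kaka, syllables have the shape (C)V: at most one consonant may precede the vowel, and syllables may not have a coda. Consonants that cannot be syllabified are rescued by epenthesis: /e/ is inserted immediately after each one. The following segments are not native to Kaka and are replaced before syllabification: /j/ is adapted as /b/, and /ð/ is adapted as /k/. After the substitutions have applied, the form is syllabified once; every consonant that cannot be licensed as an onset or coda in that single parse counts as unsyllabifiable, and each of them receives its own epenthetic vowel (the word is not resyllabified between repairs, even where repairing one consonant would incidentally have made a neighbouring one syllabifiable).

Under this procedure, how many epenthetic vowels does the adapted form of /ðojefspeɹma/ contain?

3

After substitution the input is /kobefspeɹma/.
The unsyllabifiable consonants are /f/, /s/, /ɹ/; each receives one epenthetic vowel.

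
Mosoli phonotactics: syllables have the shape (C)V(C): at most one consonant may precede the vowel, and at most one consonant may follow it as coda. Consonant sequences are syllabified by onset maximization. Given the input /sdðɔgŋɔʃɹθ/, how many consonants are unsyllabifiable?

4

Under (C)V(C), the unsyllabifiable consonants are /s/, /d/, /ɹ/, /θ/ (at most one coda consonant is licensed; onsets are limited to one consonant).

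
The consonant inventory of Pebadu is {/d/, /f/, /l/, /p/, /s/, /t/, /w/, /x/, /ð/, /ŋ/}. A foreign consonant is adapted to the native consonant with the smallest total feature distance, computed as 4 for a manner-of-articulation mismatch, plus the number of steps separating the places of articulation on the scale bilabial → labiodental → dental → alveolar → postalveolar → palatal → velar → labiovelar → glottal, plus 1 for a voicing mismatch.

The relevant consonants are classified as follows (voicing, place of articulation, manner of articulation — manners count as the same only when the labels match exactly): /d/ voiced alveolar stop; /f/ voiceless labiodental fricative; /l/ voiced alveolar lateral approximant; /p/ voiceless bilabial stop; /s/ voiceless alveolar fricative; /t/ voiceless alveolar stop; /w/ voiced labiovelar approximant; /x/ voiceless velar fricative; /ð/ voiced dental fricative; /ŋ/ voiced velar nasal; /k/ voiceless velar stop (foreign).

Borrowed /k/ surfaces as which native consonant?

/t/ is closest: same manner (stop), place distance 3 (velar→alveolar), same voicing; total 3. Next closest is /d/ at distance 4.

t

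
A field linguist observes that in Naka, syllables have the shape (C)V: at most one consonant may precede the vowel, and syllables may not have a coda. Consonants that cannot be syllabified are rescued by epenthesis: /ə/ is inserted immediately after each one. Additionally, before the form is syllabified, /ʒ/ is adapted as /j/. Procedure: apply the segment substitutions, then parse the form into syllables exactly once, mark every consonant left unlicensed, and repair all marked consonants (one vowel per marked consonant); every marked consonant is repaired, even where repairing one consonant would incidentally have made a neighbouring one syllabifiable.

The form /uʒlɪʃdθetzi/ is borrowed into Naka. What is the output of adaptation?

Substitution: /ʒ/ → /j/, giving /ujlɪʃdθetzi/.
Syllabifying with onset maximization leaves /j/, /ʃ/, /d/, /t/ stranded (no codas are permitted; onsets are limited to one consonant).
Epenthesis after each stranded consonant: /j/ → /jə/, /ʃ/ → /ʃə/, /d/ → /də/, /t/ → /tə/.

ujəlɪʃədəθetəzi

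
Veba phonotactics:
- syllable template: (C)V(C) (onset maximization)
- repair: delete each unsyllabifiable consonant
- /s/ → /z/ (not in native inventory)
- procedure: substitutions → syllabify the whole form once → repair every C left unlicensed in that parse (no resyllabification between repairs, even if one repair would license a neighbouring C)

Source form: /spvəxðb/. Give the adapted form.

vəx

Substitution: /s/ → /z/, giving /zpvəxðb/.
Under (C)V(C), the unsyllabifiable consonants are /z/, /p/, /ð/, /b/ (at most one coda consonant is licensed; onsets are limited to one consonant).
Deleting the stranded consonants removes /z/, /p/, /ð/, /b/.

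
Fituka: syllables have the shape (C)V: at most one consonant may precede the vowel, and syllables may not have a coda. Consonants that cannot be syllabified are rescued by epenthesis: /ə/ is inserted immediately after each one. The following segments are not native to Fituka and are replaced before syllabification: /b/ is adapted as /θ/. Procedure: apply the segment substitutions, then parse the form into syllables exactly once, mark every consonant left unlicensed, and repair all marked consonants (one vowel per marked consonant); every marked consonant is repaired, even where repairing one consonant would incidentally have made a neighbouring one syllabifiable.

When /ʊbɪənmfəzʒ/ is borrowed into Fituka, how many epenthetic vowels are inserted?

After substitution the input is /ʊθɪənmfəzʒ/.
The unsyllabifiable consonants are /n/, /m/, /z/, /ʒ/; each receives one epenthetic vowel.

4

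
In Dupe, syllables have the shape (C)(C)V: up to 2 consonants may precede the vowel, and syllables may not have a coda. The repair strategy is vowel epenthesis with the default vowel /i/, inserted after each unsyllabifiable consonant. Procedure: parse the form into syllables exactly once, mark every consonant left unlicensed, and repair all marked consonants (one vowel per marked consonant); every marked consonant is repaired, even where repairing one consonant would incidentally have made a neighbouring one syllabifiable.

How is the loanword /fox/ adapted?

Under (C)(C)V, the unsyllabifiable consonants are /x/ (no codas are permitted; onsets may contain at most 2 consonants).
Each unlicensed consonant becomes the onset of a new syllable: /x/ → /xi/.

foxi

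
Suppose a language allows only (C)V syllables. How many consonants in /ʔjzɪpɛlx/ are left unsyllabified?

Under (C)V, the unsyllabifiable consonants are /ʔ/, /j/, /l/, /x/ (no codas are permitted; onsets are limited to one consonant).

4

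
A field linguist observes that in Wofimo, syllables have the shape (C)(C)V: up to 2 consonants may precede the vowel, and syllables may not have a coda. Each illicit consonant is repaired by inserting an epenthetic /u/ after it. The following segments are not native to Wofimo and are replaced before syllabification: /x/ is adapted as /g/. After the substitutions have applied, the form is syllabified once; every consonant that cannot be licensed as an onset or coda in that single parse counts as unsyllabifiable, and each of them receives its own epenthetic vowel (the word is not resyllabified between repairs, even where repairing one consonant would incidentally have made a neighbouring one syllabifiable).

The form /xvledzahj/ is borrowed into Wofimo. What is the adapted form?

Substitution: /x/ → /g/, giving /gvledzahj/.
The consonants /g/, /h/, /j/ cannot be parsed into a legal (C)(C)V syllable (no codas are permitted; onsets may contain at most 2 consonants).
Inserting the epenthetic vowel yields /g/ → /gu/, /h/ → /hu/, /j/ → /ju/.

guvledzahuju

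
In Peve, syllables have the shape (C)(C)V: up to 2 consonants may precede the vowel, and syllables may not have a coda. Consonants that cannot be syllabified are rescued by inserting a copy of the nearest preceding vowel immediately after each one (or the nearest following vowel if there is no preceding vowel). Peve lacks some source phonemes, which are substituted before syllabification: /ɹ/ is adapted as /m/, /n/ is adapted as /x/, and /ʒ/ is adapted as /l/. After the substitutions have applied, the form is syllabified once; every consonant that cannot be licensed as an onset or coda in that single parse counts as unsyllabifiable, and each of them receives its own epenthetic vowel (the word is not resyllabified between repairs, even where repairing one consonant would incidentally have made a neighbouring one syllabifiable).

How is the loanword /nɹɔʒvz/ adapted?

Substitution: /n/ → /x/, /ɹ/ → /m/, /ʒ/ → /l/, giving /xmɔlvz/.
The consonants /l/, /v/, /z/ cannot be parsed into a legal (C)(C)V syllable (no codas are permitted; onsets may contain at most 2 consonants).
Each unlicensed consonant becomes the onset of a new syllable: /l/ → /lɔ/, /v/ → /vɔ/, /z/ → /zɔ/.

xmɔlɔvɔzɔ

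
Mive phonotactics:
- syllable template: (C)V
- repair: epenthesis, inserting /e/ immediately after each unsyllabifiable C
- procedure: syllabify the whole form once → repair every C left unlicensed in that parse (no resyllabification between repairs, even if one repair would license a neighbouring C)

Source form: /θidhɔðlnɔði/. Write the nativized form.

θidehɔðelenɔði

Under (C)V, the unsyllabifiable consonants are /d/, /ð/, /l/ (no codas are permitted; onsets are limited to one consonant).
Epenthesis after each stranded consonant: /d/ → /de/, /ð/ → /ðe/, /l/ → /le/.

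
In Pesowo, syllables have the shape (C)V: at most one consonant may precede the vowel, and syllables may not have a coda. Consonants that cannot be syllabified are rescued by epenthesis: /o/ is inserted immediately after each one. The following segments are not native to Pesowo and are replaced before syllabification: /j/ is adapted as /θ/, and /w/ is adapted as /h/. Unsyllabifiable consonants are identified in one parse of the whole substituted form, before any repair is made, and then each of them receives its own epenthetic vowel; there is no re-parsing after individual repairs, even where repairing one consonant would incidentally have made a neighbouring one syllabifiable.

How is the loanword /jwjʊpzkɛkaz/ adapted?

θohoθʊpozokɛkazo

Substitution: /j/ → /θ/, /w/ → /h/, giving /θhθʊpzkɛkaz/.
Syllabifying with onset maximization leaves /θ/, /h/, /p/, /z/, /z/ stranded (no codas are permitted; onsets are limited to one consonant).
Each unlicensed consonant becomes the onset of a new syllable: /θ/ → /θo/, /h/ → /ho/, /p/ → /po/, /z/ → /zo/, /z/ → /zo/.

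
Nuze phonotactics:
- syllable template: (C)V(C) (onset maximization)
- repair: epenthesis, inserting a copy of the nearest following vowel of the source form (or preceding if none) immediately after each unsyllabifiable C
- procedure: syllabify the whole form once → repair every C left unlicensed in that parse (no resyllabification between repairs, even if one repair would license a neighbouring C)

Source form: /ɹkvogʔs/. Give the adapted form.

Syllabifying with onset maximization leaves /ɹ/, /k/, /ʔ/, /s/ stranded (at most one coda consonant is licensed; onsets are limited to one consonant).
Inserting the epenthetic vowel yields /ɹ/ → /ɹo/, /k/ → /ko/, /ʔ/ → /ʔo/, /s/ → /so/.

ɹokovogʔoso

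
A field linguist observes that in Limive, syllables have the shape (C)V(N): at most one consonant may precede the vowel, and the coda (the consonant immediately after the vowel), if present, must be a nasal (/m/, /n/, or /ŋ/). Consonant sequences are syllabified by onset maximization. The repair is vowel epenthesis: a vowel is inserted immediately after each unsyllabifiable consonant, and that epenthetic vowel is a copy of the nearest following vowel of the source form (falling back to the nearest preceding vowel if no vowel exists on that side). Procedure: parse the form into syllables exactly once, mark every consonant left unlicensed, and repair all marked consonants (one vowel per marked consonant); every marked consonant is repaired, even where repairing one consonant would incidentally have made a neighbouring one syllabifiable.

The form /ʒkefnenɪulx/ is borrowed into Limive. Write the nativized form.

ʒekefenenɪuluxu

Under (C)V(N), the unsyllabifiable consonants are /ʒ/, /f/, /l/, /x/ (only a nasal (/m/, /n/, or /ŋ/) is licensed in coda position; onsets are limited to one consonant).
Each unlicensed consonant becomes the onset of a new syllable: /ʒ/ → /ʒe/, /f/ → /fe/, /l/ → /lu/, /x/ → /xu/.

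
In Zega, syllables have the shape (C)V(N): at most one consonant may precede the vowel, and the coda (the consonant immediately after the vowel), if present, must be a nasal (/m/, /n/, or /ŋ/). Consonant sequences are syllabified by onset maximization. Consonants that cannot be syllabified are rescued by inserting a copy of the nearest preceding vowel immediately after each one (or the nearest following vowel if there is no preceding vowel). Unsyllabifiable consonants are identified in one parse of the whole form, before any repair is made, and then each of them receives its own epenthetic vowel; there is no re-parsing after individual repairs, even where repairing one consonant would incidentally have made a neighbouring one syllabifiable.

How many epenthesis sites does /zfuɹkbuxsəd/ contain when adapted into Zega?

The unsyllabifiable consonants are /z/, /ɹ/, /k/, /x/, /d/; each receives one epenthetic vowel.

5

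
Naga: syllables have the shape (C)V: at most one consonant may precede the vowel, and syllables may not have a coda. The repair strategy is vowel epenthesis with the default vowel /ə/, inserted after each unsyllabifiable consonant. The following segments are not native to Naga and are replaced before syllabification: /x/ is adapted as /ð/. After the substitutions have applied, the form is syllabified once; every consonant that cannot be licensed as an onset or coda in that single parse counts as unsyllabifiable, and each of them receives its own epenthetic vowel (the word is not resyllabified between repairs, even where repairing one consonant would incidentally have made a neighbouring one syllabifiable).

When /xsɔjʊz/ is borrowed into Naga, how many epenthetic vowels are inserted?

After substitution the input is /ðsɔjʊz/.
The unsyllabifiable consonants are /ð/, /z/; each receives one epenthetic vowel.

2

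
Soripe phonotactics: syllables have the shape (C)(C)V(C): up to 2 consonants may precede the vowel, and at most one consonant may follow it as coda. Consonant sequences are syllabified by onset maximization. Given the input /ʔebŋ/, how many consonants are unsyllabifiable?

1

Under (C)(C)V(C), the unsyllabifiable consonants are /ŋ/ (at most one coda consonant is licensed; onsets may contain at most 2 consonants).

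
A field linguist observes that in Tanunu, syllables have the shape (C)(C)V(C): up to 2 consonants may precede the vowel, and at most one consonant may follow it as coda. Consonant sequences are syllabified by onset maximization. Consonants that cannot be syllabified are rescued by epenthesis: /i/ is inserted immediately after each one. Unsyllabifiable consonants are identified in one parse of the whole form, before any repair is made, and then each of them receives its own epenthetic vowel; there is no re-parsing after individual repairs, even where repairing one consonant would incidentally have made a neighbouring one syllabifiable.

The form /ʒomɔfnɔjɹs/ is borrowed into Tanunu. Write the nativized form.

ʒomɔfnɔjɹisi

Syllabifying with onset maximization leaves /ɹ/, /s/ stranded (at most one coda consonant is licensed; onsets may contain at most 2 consonants).
Inserting the epenthetic vowel yields /ɹ/ → /ɹi/, /s/ → /si/.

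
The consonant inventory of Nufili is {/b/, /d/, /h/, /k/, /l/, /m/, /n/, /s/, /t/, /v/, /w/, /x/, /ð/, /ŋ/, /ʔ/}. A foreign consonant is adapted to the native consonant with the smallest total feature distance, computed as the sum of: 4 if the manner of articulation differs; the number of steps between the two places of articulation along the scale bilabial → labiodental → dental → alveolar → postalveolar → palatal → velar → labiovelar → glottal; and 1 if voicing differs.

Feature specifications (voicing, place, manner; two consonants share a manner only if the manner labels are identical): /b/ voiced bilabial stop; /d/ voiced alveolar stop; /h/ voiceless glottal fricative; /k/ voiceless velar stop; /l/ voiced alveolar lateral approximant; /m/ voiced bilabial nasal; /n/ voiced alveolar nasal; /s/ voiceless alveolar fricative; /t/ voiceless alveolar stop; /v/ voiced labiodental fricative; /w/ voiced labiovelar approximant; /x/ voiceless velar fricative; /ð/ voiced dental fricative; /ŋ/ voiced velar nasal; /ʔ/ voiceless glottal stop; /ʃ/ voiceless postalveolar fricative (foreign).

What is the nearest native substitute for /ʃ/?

/s/ is closest: same manner (fricative), place distance 1 (postalveolar→alveolar), same voicing; total 1. Next closest is /x/ at distance 2.

s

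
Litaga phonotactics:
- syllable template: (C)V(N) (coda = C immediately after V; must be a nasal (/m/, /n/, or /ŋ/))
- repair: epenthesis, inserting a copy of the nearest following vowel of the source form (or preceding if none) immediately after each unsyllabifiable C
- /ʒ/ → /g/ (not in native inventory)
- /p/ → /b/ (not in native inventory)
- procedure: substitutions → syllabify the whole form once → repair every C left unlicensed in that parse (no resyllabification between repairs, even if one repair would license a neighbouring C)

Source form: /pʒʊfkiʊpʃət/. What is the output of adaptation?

Substitution: /p/ → /b/, /ʒ/ → /g/, giving /bgʊfkiʊbʃət/.
Syllabifying with onset maximization leaves /b/, /f/, /b/, /t/ stranded (only a nasal (/m/, /n/, or /ŋ/) is licensed in coda position; onsets are limited to one consonant).
Each unlicensed consonant becomes the onset of a new syllable: /b/ → /bʊ/, /f/ → /fi/, /b/ → /bə/, /t/ → /tə/.

bʊgʊfikiʊbəʃətə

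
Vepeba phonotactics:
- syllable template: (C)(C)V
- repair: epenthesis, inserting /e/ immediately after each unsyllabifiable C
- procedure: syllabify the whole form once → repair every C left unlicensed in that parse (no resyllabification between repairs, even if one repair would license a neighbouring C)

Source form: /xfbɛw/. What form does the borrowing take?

xefbɛwe

Syllabifying with onset maximization leaves /x/, /w/ stranded (no codas are permitted; onsets may contain at most 2 consonants).
Epenthesis after each stranded consonant: /x/ → /xe/, /w/ → /we/.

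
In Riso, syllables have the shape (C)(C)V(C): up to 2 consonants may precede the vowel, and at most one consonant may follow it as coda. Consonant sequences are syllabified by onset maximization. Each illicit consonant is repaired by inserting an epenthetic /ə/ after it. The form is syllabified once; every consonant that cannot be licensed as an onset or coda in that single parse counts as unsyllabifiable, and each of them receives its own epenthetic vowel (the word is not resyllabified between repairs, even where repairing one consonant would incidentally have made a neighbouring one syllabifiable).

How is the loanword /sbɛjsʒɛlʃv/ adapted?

sbɛjsʒɛlʃəvə

Under (C)(C)V(C), the unsyllabifiable consonants are /ʃ/, /v/ (at most one coda consonant is licensed; onsets may contain at most 2 consonants).
Inserting the epenthetic vowel yields /ʃ/ → /ʃə/, /v/ → /və/.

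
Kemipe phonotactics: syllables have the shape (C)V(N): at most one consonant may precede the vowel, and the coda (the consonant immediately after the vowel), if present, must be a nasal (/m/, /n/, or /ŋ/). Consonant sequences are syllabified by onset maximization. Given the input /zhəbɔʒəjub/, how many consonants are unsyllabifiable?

The consonants /z/, /b/ cannot be parsed into a legal (C)V(N) syllable (only a nasal (/m/, /n/, or /ŋ/) is licensed in coda position; onsets are limited to one consonant).

2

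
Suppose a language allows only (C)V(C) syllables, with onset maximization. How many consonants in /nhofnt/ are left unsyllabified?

The consonants /n/, /n/, /t/ cannot be parsed into a legal (C)V(C) syllable (at most one coda consonant is licensed; onsets are limited to one consonant).

3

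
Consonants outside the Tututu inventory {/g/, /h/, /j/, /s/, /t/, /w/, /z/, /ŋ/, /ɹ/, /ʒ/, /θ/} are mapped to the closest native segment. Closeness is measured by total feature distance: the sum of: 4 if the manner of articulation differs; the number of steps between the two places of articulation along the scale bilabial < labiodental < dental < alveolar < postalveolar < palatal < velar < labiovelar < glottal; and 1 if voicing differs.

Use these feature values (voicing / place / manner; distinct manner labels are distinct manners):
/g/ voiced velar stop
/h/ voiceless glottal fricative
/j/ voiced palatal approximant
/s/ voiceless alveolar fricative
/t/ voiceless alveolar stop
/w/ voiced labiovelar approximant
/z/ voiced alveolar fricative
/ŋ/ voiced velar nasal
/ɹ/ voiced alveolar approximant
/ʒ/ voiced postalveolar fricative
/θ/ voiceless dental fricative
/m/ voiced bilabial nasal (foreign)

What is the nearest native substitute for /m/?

/ŋ/ is closest: same manner (nasal), place distance 6 (bilabial→velar), same voicing; total 6. Next closest is /z/ at distance 7.

ŋ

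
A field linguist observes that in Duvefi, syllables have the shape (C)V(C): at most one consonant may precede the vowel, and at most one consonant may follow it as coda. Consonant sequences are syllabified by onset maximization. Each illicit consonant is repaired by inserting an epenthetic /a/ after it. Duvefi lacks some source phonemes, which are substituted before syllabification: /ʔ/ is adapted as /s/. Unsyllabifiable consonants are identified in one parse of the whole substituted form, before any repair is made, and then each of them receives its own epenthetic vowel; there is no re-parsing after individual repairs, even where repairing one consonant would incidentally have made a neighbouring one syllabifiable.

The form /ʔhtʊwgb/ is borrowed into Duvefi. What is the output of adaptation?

sahatʊwgaba

Substitution: /ʔ/ → /s/, giving /shtʊwgb/.
The consonants /s/, /h/, /g/, /b/ cannot be parsed into a legal (C)V(C) syllable (at most one coda consonant is licensed; onsets are limited to one consonant).
Epenthesis after each stranded consonant: /s/ → /sa/, /h/ → /ha/, /g/ → /ga/, /b/ → /ba/.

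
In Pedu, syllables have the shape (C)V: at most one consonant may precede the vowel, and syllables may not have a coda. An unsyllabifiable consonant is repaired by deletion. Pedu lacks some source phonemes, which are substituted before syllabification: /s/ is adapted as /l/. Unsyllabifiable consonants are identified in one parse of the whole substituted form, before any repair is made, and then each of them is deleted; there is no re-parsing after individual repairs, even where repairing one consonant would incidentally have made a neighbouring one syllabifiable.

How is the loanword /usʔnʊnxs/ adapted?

Substitution: /s/ → /l/, giving /ulʔnʊnxl/.
Syllabifying with onset maximization leaves /l/, /ʔ/, /n/, /x/, /l/ stranded (no codas are permitted; onsets are limited to one consonant).
Each unlicensed consonant is deleted: /l/, /ʔ/, /n/, /x/, /l/.

unʊ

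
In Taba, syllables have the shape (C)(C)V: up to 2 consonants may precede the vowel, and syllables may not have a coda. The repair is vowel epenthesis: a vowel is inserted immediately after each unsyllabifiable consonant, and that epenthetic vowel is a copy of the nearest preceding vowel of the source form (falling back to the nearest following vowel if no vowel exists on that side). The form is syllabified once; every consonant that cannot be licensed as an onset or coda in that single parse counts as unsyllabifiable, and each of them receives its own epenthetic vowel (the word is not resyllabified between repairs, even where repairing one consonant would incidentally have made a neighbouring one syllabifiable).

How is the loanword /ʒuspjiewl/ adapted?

Under (C)(C)V, the unsyllabifiable consonants are /s/, /w/, /l/ (no codas are permitted; onsets may contain at most 2 consonants).
Epenthesis after each stranded consonant: /s/ → /su/, /w/ → /we/, /l/ → /le/.

ʒusupjiewele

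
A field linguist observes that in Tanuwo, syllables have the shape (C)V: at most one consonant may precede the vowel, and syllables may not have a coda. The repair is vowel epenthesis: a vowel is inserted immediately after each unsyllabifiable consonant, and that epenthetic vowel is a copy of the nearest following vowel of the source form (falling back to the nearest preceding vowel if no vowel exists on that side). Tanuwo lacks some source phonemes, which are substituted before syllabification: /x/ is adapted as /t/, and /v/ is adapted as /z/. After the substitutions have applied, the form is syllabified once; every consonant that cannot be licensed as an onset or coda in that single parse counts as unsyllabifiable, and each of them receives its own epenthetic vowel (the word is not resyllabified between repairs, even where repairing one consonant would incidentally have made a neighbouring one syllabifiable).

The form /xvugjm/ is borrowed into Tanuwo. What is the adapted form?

tuzugujumu

Substitution: /x/ → /t/, /v/ → /z/, giving /tzugjm/.
Under (C)V, the unsyllabifiable consonants are /t/, /g/, /j/, /m/ (no codas are permitted; onsets are limited to one consonant).
Epenthesis after each stranded consonant: /t/ → /tu/, /g/ → /gu/, /j/ → /ju/, /m/ → /mu/.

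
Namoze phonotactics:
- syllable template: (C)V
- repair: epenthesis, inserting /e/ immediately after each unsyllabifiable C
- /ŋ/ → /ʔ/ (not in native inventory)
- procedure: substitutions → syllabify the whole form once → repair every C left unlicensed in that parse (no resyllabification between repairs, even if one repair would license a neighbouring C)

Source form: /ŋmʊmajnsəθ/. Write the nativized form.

Substitution: /ŋ/ → /ʔ/, giving /ʔmʊmajnsəθ/.
The consonants /ʔ/, /j/, /n/, /θ/ cannot be parsed into a legal (C)V syllable (no codas are permitted; onsets are limited to one consonant).
Epenthesis after each stranded consonant: /ʔ/ → /ʔe/, /j/ → /je/, /n/ → /ne/, /θ/ → /θe/.

ʔemʊmajenesəθe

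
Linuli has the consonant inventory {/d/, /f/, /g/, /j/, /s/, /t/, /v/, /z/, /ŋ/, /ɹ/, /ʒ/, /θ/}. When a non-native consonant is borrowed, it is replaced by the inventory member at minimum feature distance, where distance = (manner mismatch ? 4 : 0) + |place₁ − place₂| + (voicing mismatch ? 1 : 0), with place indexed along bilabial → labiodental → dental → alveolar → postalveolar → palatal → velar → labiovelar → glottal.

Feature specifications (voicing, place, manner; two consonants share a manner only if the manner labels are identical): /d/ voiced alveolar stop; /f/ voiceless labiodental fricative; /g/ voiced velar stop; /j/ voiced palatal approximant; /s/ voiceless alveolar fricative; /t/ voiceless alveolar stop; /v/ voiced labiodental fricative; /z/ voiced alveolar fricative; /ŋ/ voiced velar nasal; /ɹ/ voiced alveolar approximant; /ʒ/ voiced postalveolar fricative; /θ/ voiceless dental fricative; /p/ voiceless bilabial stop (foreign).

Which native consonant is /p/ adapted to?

t

/t/ is closest: same manner (stop), place distance 3 (bilabial→alveolar), same voicing; total 3. Next closest is /d/ at distance 4.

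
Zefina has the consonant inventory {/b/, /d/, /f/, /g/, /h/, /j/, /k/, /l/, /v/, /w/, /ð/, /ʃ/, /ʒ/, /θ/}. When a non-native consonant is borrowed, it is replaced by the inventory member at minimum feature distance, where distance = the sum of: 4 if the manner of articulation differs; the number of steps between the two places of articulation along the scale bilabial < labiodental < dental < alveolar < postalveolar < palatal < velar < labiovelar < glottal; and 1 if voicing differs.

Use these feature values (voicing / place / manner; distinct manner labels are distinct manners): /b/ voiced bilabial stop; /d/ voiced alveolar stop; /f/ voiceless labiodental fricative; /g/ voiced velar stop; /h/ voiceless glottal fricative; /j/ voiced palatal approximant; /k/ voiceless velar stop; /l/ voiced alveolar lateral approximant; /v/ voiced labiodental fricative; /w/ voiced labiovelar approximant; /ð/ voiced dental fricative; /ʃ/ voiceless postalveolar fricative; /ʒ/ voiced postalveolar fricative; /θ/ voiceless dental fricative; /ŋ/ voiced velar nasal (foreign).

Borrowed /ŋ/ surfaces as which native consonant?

/g/ is closest: manner differs (nasal→stop, +4), place distance 0 (velar→velar), same voicing; total 4. Next closest is /j/ at distance 5.

g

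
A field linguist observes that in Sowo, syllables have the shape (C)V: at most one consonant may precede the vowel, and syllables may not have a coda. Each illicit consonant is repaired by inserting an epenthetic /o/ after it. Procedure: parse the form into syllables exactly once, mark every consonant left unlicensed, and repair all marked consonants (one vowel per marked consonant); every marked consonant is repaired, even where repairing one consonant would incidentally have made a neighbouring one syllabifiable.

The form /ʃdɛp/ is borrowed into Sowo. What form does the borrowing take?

The consonants /ʃ/, /p/ cannot be parsed into a legal (C)V syllable (no codas are permitted; onsets are limited to one consonant).
Each unlicensed consonant becomes the onset of a new syllable: /ʃ/ → /ʃo/, /p/ → /po/.

ʃodɛpo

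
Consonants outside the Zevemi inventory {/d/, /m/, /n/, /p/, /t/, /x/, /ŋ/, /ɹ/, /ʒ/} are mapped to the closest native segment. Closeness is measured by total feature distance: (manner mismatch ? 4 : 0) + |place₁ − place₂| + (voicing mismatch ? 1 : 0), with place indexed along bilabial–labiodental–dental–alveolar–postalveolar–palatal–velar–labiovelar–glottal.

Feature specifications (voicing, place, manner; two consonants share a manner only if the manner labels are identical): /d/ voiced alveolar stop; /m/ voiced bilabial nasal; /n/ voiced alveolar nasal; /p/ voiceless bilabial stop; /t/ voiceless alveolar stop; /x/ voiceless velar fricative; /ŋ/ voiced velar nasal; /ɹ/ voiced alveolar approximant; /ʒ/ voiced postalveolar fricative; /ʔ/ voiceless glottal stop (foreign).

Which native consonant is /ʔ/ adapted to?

/t/ is closest: same manner (stop), place distance 5 (glottal→alveolar), same voicing; total 5. Next closest is /d/ at distance 6.

t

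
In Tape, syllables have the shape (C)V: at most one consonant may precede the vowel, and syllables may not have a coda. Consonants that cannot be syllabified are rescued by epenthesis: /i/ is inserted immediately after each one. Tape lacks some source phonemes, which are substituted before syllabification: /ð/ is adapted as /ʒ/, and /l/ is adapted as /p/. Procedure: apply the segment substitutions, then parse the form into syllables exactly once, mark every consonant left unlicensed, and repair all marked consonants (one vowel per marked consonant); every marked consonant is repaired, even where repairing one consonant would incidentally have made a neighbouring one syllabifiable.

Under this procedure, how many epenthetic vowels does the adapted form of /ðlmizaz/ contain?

3

After substitution the input is /ʒpmizaz/.
The unsyllabifiable consonants are /ʒ/, /p/, /z/; each receives one epenthetic vowel.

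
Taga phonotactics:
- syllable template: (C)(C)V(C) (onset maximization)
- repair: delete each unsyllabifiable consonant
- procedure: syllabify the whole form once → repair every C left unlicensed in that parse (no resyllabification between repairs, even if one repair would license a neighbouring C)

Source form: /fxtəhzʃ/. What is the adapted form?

The consonants /f/, /z/, /ʃ/ cannot be parsed into a legal (C)(C)V(C) syllable (at most one coda consonant is licensed; onsets may contain at most 2 consonants).
Deletion applies to /f/, /z/, /ʃ/.

xtəh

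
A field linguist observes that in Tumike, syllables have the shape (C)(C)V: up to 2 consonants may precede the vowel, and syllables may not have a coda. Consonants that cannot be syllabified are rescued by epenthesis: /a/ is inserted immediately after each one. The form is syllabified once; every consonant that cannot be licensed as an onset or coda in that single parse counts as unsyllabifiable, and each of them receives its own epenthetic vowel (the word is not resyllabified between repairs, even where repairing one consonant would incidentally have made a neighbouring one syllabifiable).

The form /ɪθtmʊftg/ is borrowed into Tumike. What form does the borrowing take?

Syllabifying with onset maximization leaves /θ/, /f/, /t/, /g/ stranded (no codas are permitted; onsets may contain at most 2 consonants).
Inserting the epenthetic vowel yields /θ/ → /θa/, /f/ → /fa/, /t/ → /ta/, /g/ → /ga/.

ɪθatmʊfataga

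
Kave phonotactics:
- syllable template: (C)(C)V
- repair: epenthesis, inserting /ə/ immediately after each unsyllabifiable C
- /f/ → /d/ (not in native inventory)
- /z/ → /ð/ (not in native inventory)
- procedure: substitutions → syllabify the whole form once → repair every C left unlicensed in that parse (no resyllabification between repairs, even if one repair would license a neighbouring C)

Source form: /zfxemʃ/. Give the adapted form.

Substitution: /z/ → /ð/, /f/ → /d/, giving /ðdxemʃ/.
Under (C)(C)V, the unsyllabifiable consonants are /ð/, /m/, /ʃ/ (no codas are permitted; onsets may contain at most 2 consonants).
Each unlicensed consonant becomes the onset of a new syllable: /ð/ → /ðə/, /m/ → /mə/, /ʃ/ → /ʃə/.

ðədxeməʃə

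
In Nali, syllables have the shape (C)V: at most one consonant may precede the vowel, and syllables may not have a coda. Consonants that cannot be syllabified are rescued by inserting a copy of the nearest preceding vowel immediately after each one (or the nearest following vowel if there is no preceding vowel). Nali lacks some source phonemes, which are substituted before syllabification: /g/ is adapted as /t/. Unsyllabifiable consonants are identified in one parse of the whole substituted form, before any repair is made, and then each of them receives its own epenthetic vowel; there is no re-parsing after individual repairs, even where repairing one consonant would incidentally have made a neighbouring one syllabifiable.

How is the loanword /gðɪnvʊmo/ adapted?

Substitution: /g/ → /t/, giving /tðɪnvʊmo/.
The consonants /t/, /n/ cannot be parsed into a legal (C)V syllable (no codas are permitted; onsets are limited to one consonant).
Inserting the epenthetic vowel yields /t/ → /tɪ/, /n/ → /nɪ/.

tɪðɪnɪvʊmo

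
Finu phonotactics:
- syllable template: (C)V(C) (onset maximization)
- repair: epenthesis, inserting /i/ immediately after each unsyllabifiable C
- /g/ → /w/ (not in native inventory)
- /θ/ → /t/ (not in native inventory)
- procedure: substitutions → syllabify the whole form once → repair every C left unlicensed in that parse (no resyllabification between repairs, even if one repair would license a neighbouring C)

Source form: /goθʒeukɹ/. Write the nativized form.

Substitution: /g/ → /w/, /θ/ → /t/, giving /wotʒeukɹ/.
The consonants /ɹ/ cannot be parsed into a legal (C)V(C) syllable (at most one coda consonant is licensed; onsets are limited to one consonant).
Epenthesis after each stranded consonant: /ɹ/ → /ɹi/.

wotʒeukɹi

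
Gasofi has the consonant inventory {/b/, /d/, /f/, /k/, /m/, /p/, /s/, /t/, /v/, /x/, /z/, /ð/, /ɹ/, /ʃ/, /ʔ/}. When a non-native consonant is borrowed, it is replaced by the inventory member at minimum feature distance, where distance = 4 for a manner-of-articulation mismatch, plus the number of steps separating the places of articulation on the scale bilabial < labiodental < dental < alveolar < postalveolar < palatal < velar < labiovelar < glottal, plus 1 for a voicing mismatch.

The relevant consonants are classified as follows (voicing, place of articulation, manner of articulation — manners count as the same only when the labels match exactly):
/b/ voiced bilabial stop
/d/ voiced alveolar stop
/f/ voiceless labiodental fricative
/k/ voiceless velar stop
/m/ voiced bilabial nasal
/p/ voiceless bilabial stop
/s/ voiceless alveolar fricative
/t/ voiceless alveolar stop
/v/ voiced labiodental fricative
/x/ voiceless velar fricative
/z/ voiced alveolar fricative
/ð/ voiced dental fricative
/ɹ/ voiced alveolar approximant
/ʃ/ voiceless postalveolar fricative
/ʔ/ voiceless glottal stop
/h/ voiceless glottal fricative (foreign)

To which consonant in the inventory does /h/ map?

/x/ is closest: same manner (fricative), place distance 2 (glottal→velar), same voicing; total 2. Next closest is /ʃ/ at distance 4.

x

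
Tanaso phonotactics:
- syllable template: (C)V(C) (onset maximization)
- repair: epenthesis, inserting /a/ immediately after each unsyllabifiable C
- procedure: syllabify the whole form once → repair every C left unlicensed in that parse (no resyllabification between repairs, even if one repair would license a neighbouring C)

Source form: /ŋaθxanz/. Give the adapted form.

ŋaθxanza

Under (C)V(C), the unsyllabifiable consonants are /z/ (at most one coda consonant is licensed; onsets are limited to one consonant).
Inserting the epenthetic vowel yields /z/ → /za/.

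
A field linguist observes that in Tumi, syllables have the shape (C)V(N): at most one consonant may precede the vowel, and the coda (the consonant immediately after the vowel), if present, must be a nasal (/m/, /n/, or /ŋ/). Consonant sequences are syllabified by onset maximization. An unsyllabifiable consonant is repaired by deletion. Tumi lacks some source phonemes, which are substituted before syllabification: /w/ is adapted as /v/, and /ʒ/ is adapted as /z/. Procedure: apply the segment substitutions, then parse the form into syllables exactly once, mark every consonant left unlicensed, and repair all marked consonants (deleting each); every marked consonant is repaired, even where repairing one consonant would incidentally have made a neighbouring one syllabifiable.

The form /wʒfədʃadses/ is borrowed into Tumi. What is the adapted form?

fəʃase

Substitution: /w/ → /v/, /ʒ/ → /z/, giving /vzfədʃadses/.
The consonants /v/, /z/, /d/, /d/, /s/ cannot be parsed into a legal (C)V(N) syllable (only a nasal (/m/, /n/, or /ŋ/) is licensed in coda position; onsets are limited to one consonant).
Deletion applies to /v/, /z/, /d/, /d/, /s/.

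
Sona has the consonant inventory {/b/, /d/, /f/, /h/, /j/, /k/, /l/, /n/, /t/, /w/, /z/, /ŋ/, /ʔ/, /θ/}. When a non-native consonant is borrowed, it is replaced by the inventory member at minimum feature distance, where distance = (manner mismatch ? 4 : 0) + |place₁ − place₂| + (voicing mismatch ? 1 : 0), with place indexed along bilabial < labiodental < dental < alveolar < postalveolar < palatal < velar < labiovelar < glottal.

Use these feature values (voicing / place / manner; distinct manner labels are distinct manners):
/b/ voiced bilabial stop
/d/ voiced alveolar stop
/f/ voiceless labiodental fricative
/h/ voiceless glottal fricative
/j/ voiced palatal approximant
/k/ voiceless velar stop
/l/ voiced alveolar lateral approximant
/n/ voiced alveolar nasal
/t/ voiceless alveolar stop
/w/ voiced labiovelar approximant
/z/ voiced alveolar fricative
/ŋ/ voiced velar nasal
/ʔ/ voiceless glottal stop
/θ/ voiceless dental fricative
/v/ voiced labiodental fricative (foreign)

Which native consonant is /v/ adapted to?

f

/f/ is closest: same manner (fricative), place distance 0 (labiodental→labiodental), voicing differs (+1); total 1. Next closest is /z/ at distance 2.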